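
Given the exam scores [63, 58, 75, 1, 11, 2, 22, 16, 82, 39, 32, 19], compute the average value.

35

Step 1: Sum all values: 63 + 58 + 75 + 1 + 11 + 2 + 22 + 16 + 82 + 39 + 32 + 19 = 420
Step 2: Count the number of values: n = 12
Step 3: Mean = sum / n = 420 / 12 = 35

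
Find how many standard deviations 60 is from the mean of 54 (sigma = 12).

0.5

Step 1: Recall the z-score formula: z = (x - mu) / sigma
Step 2: Substitute values: z = (60 - 54) / 12
Step 3: z = 6 / 12 = 0.5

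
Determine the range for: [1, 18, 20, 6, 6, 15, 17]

19

Step 1: Identify the maximum value: max = 20
Step 2: Identify the minimum value: min = 1
Step 3: Range = max - min = 20 - 1 = 19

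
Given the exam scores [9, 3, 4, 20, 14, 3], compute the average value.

8.8333

Step 1: Sum all values: 9 + 3 + 4 + 20 + 14 + 3 = 53
Step 2: Count the number of values: n = 6
Step 3: Mean = sum / n = 53 / 6 = 8.8333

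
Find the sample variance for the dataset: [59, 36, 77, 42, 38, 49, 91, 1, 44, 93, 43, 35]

677.3333

Step 1: Compute the mean: (59 + 36 + 77 + 42 + 38 + 49 + 91 + 1 + 44 + 93 + 43 + 35) / 12 = 50.6667
Step 2: Compute squared deviations from the mean:
  (59 - 50.6667)^2 = 69.4444
  (36 - 50.6667)^2 = 215.1111
  (77 - 50.6667)^2 = 693.4444
  (42 - 50.6667)^2 = 75.1111
  (38 - 50.6667)^2 = 160.4444
  (49 - 50.6667)^2 = 2.7778
  (91 - 50.6667)^2 = 1626.7778
  (1 - 50.6667)^2 = 2466.7778
  (44 - 50.6667)^2 = 44.4444
  (93 - 50.6667)^2 = 1792.1111
  (43 - 50.6667)^2 = 58.7778
  (35 - 50.6667)^2 = 245.4444
Step 3: Sum of squared deviations = 7450.6667
Step 4: Sample variance = 7450.6667 / 11 = 677.3333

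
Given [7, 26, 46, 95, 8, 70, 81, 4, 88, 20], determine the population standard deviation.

34.2761

Step 1: Compute the mean: 44.5
Step 2: Sum of squared deviations from the mean: 11748.5
Step 3: Population variance = 11748.5 / 10 = 1174.85
Step 4: Standard deviation = sqrt(1174.85) = 34.2761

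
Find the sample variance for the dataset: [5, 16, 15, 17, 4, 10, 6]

30.9524

Step 1: Compute the mean: (5 + 16 + 15 + 17 + 4 + 10 + 6) / 7 = 10.4286
Step 2: Compute squared deviations from the mean:
  (5 - 10.4286)^2 = 29.4694
  (16 - 10.4286)^2 = 31.0408
  (15 - 10.4286)^2 = 20.898
  (17 - 10.4286)^2 = 43.1837
  (4 - 10.4286)^2 = 41.3265
  (10 - 10.4286)^2 = 0.1837
  (6 - 10.4286)^2 = 19.6122
Step 3: Sum of squared deviations = 185.7143
Step 4: Sample variance = 185.7143 / 6 = 30.9524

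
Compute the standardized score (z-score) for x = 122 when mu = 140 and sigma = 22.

-0.8182

Step 1: Recall the z-score formula: z = (x - mu) / sigma
Step 2: Substitute values: z = (122 - 140) / 22
Step 3: z = -18 / 22 = -0.8182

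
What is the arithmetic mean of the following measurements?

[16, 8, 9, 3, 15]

10.2

Step 1: Sum all values: 16 + 8 + 9 + 3 + 15 = 51
Step 2: Count the number of values: n = 5
Step 3: Mean = sum / n = 51 / 5 = 10.2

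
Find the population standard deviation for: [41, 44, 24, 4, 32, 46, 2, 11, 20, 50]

16.9304

Step 1: Compute the mean: 27.4
Step 2: Sum of squared deviations from the mean: 2866.4
Step 3: Population variance = 2866.4 / 10 = 286.64
Step 4: Standard deviation = sqrt(286.64) = 16.9304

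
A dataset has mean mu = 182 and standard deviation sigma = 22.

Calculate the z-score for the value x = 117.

-2.9545

Step 1: Recall the z-score formula: z = (x - mu) / sigma
Step 2: Substitute values: z = (117 - 182) / 22
Step 3: z = -65 / 22 = -2.9545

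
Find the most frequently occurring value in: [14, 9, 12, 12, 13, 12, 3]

12

Step 1: Count the frequency of each value:
  3: appears 1 time(s)
  9: appears 1 time(s)
  12: appears 3 time(s)
  13: appears 1 time(s)
  14: appears 1 time(s)
Step 2: The value 12 appears most frequently (3 times).
Step 3: Mode = 12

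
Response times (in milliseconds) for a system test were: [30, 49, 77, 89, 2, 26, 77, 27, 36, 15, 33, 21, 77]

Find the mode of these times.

77

Step 1: Count the frequency of each value:
  2: appears 1 time(s)
  15: appears 1 time(s)
  21: appears 1 time(s)
  26: appears 1 time(s)
  27: appears 1 time(s)
  30: appears 1 time(s)
  33: appears 1 time(s)
  36: appears 1 time(s)
  49: appears 1 time(s)
  77: appears 3 time(s)
  89: appears 1 time(s)
Step 2: The value 77 appears most frequently (3 times).
Step 3: Mode = 77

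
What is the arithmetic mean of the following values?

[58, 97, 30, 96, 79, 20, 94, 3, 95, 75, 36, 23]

58.8333

Step 1: Sum all values: 58 + 97 + 30 + 96 + 79 + 20 + 94 + 3 + 95 + 75 + 36 + 23 = 706
Step 2: Count the number of values: n = 12
Step 3: Mean = sum / n = 706 / 12 = 58.8333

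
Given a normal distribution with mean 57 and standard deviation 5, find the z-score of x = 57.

0

Step 1: Recall the z-score formula: z = (x - mu) / sigma
Step 2: Substitute values: z = (57 - 57) / 5
Step 3: z = 0 / 5 = 0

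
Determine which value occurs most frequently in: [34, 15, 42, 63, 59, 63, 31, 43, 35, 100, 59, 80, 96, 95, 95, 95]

95

Step 1: Count the frequency of each value:
  15: appears 1 time(s)
  31: appears 1 time(s)
  34: appears 1 time(s)
  35: appears 1 time(s)
  42: appears 1 time(s)
  43: appears 1 time(s)
  59: appears 2 time(s)
  63: appears 2 time(s)
  80: appears 1 time(s)
  95: appears 3 time(s)
  96: appears 1 time(s)
  100: appears 1 time(s)
Step 2: The value 95 appears most frequently (3 times).
Step 3: Mode = 95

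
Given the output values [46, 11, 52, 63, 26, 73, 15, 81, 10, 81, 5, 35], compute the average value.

41.5

Step 1: Sum all values: 46 + 11 + 52 + 63 + 26 + 73 + 15 + 81 + 10 + 81 + 5 + 35 = 498
Step 2: Count the number of values: n = 12
Step 3: Mean = sum / n = 498 / 12 = 41.5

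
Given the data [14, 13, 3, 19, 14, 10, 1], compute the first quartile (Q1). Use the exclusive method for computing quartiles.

3

Step 1: Sort the data: [1, 3, 10, 13, 14, 14, 19]
Step 2: n = 7
Step 3: Using the exclusive quartile method:
  Q1 = 3
  Q2 (median) = 13
  Q3 = 14
  IQR = Q3 - Q1 = 14 - 3 = 11
Step 4: Q1 = 3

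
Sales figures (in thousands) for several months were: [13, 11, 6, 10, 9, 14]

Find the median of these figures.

10.5

Step 1: Sort the data in ascending order: [6, 9, 10, 11, 13, 14]
Step 2: The number of values is n = 6.
Step 3: Since n is even, the median is the average of positions 3 and 4:
  Median = (10 + 11) / 2 = 10.5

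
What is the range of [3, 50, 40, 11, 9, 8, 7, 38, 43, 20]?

47

Step 1: Identify the maximum value: max = 50
Step 2: Identify the minimum value: min = 3
Step 3: Range = max - min = 50 - 3 = 47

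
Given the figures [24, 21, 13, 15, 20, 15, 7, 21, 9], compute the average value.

16.1111

Step 1: Sum all values: 24 + 21 + 13 + 15 + 20 + 15 + 7 + 21 + 9 = 145
Step 2: Count the number of values: n = 9
Step 3: Mean = sum / n = 145 / 9 = 16.1111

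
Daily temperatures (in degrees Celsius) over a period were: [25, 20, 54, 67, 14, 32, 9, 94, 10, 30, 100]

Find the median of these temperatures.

30

Step 1: Sort the data in ascending order: [9, 10, 14, 20, 25, 30, 32, 54, 67, 94, 100]
Step 2: The number of values is n = 11.
Step 3: Since n is odd, the median is the middle value at position 6: 30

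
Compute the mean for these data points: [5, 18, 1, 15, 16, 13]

11.3333

Step 1: Sum all values: 5 + 18 + 1 + 15 + 16 + 13 = 68
Step 2: Count the number of values: n = 6
Step 3: Mean = sum / n = 68 / 6 = 11.3333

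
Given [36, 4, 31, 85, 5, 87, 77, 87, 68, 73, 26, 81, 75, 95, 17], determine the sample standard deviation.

32.6143

Step 1: Compute the mean: 56.4667
Step 2: Sum of squared deviations from the mean: 14891.7333
Step 3: Sample variance = 14891.7333 / 14 = 1063.6952
Step 4: Standard deviation = sqrt(1063.6952) = 32.6143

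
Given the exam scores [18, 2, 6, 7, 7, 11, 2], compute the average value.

7.5714

Step 1: Sum all values: 18 + 2 + 6 + 7 + 7 + 11 + 2 = 53
Step 2: Count the number of values: n = 7
Step 3: Mean = sum / n = 53 / 7 = 7.5714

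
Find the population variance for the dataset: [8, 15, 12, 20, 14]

15.36

Step 1: Compute the mean: (8 + 15 + 12 + 20 + 14) / 5 = 13.8
Step 2: Compute squared deviations from the mean:
  (8 - 13.8)^2 = 33.64
  (15 - 13.8)^2 = 1.44
  (12 - 13.8)^2 = 3.24
  (20 - 13.8)^2 = 38.44
  (14 - 13.8)^2 = 0.04
Step 3: Sum of squared deviations = 76.8
Step 4: Population variance = 76.8 / 5 = 15.36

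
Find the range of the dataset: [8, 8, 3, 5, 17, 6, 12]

14

Step 1: Identify the maximum value: max = 17
Step 2: Identify the minimum value: min = 3
Step 3: Range = max - min = 17 - 3 = 14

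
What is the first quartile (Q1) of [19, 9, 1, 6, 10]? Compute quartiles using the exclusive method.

3.5

Step 1: Sort the data: [1, 6, 9, 10, 19]
Step 2: n = 5
Step 3: Using the exclusive quartile method:
  Q1 = 3.5
  Q2 (median) = 9
  Q3 = 14.5
  IQR = Q3 - Q1 = 14.5 - 3.5 = 11
Step 4: Q1 = 3.5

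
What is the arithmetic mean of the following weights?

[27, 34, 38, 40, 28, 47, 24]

34

Step 1: Sum all values: 27 + 34 + 38 + 40 + 28 + 47 + 24 = 238
Step 2: Count the number of values: n = 7
Step 3: Mean = sum / n = 238 / 7 = 34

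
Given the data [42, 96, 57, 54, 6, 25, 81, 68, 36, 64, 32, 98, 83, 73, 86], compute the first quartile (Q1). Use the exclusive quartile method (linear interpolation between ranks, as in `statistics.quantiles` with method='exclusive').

36

Step 1: Sort the data: [6, 25, 32, 36, 42, 54, 57, 64, 68, 73, 81, 83, 86, 96, 98]
Step 2: n = 15
Step 3: Using the exclusive quartile method:
  Q1 = 36
  Q2 (median) = 64
  Q3 = 83
  IQR = Q3 - Q1 = 83 - 36 = 47
Step 4: Q1 = 36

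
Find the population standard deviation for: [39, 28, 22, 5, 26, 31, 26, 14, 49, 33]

11.6623

Step 1: Compute the mean: 27.3
Step 2: Sum of squared deviations from the mean: 1360.1
Step 3: Population variance = 1360.1 / 10 = 136.01
Step 4: Standard deviation = sqrt(136.01) = 11.6623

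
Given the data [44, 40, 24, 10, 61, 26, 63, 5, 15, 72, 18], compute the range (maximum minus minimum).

67

Step 1: Identify the maximum value: max = 72
Step 2: Identify the minimum value: min = 5
Step 3: Range = max - min = 72 - 5 = 67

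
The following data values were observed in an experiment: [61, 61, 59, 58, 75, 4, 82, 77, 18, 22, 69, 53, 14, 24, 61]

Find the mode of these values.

61

Step 1: Count the frequency of each value:
  4: appears 1 time(s)
  14: appears 1 time(s)
  18: appears 1 time(s)
  22: appears 1 time(s)
  24: appears 1 time(s)
  53: appears 1 time(s)
  58: appears 1 time(s)
  59: appears 1 time(s)
  61: appears 3 time(s)
  69: appears 1 time(s)
  75: appears 1 time(s)
  77: appears 1 time(s)
  82: appears 1 time(s)
Step 2: The value 61 appears most frequently (3 times).
Step 3: Mode = 61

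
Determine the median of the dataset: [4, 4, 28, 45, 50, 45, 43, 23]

35.5

Step 1: Sort the data in ascending order: [4, 4, 23, 28, 43, 45, 45, 50]
Step 2: The number of values is n = 8.
Step 3: Since n is even, the median is the average of positions 4 and 5:
  Median = (28 + 43) / 2 = 35.5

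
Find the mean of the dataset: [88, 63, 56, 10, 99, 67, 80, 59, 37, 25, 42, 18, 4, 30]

48.4286

Step 1: Sum all values: 88 + 63 + 56 + 10 + 99 + 67 + 80 + 59 + 37 + 25 + 42 + 18 + 4 + 30 = 678
Step 2: Count the number of values: n = 14
Step 3: Mean = sum / n = 678 / 14 = 48.4286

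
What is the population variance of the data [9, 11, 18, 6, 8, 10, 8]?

12.8571

Step 1: Compute the mean: (9 + 11 + 18 + 6 + 8 + 10 + 8) / 7 = 10
Step 2: Compute squared deviations from the mean:
  (9 - 10)^2 = 1
  (11 - 10)^2 = 1
  (18 - 10)^2 = 64
  (6 - 10)^2 = 16
  (8 - 10)^2 = 4
  (10 - 10)^2 = 0
  (8 - 10)^2 = 4
Step 3: Sum of squared deviations = 90
Step 4: Population variance = 90 / 7 = 12.8571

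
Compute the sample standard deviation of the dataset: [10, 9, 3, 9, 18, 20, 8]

5.9442

Step 1: Compute the mean: 11
Step 2: Sum of squared deviations from the mean: 212
Step 3: Sample variance = 212 / 6 = 35.3333
Step 4: Standard deviation = sqrt(35.3333) = 5.9442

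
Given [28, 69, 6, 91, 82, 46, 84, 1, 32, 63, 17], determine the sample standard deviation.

32.4864

Step 1: Compute the mean: 47.1818
Step 2: Sum of squared deviations from the mean: 10553.6364
Step 3: Sample variance = 10553.6364 / 10 = 1055.3636
Step 4: Standard deviation = sqrt(1055.3636) = 32.4864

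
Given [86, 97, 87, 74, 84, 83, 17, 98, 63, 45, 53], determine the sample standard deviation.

24.8691

Step 1: Compute the mean: 71.5455
Step 2: Sum of squared deviations from the mean: 6184.7273
Step 3: Sample variance = 6184.7273 / 10 = 618.4727
Step 4: Standard deviation = sqrt(618.4727) = 24.8691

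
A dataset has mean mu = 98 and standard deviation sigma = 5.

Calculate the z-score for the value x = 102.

0.8

Step 1: Recall the z-score formula: z = (x - mu) / sigma
Step 2: Substitute values: z = (102 - 98) / 5
Step 3: z = 4 / 5 = 0.8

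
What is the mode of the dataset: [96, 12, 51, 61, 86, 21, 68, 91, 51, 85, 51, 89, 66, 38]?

51

Step 1: Count the frequency of each value:
  12: appears 1 time(s)
  21: appears 1 time(s)
  38: appears 1 time(s)
  51: appears 3 time(s)
  61: appears 1 time(s)
  66: appears 1 time(s)
  68: appears 1 time(s)
  85: appears 1 time(s)
  86: appears 1 time(s)
  89: appears 1 time(s)
  91: appears 1 time(s)
  96: appears 1 time(s)
Step 2: The value 51 appears most frequently (3 times).
Step 3: Mode = 51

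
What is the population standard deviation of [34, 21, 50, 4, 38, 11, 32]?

14.8558

Step 1: Compute the mean: 27.1429
Step 2: Sum of squared deviations from the mean: 1544.8571
Step 3: Population variance = 1544.8571 / 7 = 220.6939
Step 4: Standard deviation = sqrt(220.6939) = 14.8558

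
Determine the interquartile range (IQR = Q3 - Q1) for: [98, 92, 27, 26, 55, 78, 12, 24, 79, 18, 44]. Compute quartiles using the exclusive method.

55

Step 1: Sort the data: [12, 18, 24, 26, 27, 44, 55, 78, 79, 92, 98]
Step 2: n = 11
Step 3: Using the exclusive quartile method:
  Q1 = 24
  Q2 (median) = 44
  Q3 = 79
  IQR = Q3 - Q1 = 79 - 24 = 55
Step 4: IQR = 55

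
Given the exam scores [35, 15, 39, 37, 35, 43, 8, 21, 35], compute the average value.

29.7778

Step 1: Sum all values: 35 + 15 + 39 + 37 + 35 + 43 + 8 + 21 + 35 = 268
Step 2: Count the number of values: n = 9
Step 3: Mean = sum / n = 268 / 9 = 29.7778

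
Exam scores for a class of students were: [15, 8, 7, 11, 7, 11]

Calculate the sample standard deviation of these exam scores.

3.1252

Step 1: Compute the mean: 9.8333
Step 2: Sum of squared deviations from the mean: 48.8333
Step 3: Sample variance = 48.8333 / 5 = 9.7667
Step 4: Standard deviation = sqrt(9.7667) = 3.1252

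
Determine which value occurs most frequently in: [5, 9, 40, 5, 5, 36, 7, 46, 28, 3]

5

Step 1: Count the frequency of each value:
  3: appears 1 time(s)
  5: appears 3 time(s)
  7: appears 1 time(s)
  9: appears 1 time(s)
  28: appears 1 time(s)
  36: appears 1 time(s)
  40: appears 1 time(s)
  46: appears 1 time(s)
Step 2: The value 5 appears most frequently (3 times).
Step 3: Mode = 5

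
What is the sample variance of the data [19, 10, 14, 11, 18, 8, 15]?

16.9524

Step 1: Compute the mean: (19 + 10 + 14 + 11 + 18 + 8 + 15) / 7 = 13.5714
Step 2: Compute squared deviations from the mean:
  (19 - 13.5714)^2 = 29.4694
  (10 - 13.5714)^2 = 12.7551
  (14 - 13.5714)^2 = 0.1837
  (11 - 13.5714)^2 = 6.6122
  (18 - 13.5714)^2 = 19.6122
  (8 - 13.5714)^2 = 31.0408
  (15 - 13.5714)^2 = 2.0408
Step 3: Sum of squared deviations = 101.7143
Step 4: Sample variance = 101.7143 / 6 = 16.9524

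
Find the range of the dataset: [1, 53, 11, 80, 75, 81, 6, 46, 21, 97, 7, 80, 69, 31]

96

Step 1: Identify the maximum value: max = 97
Step 2: Identify the minimum value: min = 1
Step 3: Range = max - min = 97 - 1 = 96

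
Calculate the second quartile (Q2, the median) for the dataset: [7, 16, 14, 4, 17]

14

Step 1: Sort the data: [4, 7, 14, 16, 17]
Step 2: n = 5
Step 3: Q2 is the median. Since n is odd, it is the middle value at position 3: 14
Step 4: Q2 = 14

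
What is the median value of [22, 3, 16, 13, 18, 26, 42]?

18

Step 1: Sort the data in ascending order: [3, 13, 16, 18, 22, 26, 42]
Step 2: The number of values is n = 7.
Step 3: Since n is odd, the median is the middle value at position 4: 18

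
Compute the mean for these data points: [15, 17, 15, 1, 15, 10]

12.1667

Step 1: Sum all values: 15 + 17 + 15 + 1 + 15 + 10 = 73
Step 2: Count the number of values: n = 6
Step 3: Mean = sum / n = 73 / 6 = 12.1667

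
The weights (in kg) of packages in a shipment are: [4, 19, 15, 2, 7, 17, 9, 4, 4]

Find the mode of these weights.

4

Step 1: Count the frequency of each value:
  2: appears 1 time(s)
  4: appears 3 time(s)
  7: appears 1 time(s)
  9: appears 1 time(s)
  15: appears 1 time(s)
  17: appears 1 time(s)
  19: appears 1 time(s)
Step 2: The value 4 appears most frequently (3 times).
Step 3: Mode = 4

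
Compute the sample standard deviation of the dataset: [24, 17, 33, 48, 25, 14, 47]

13.5857

Step 1: Compute the mean: 29.7143
Step 2: Sum of squared deviations from the mean: 1107.4286
Step 3: Sample variance = 1107.4286 / 6 = 184.5714
Step 4: Standard deviation = sqrt(184.5714) = 13.5857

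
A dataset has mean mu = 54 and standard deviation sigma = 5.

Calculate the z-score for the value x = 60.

1.2

Step 1: Recall the z-score formula: z = (x - mu) / sigma
Step 2: Substitute values: z = (60 - 54) / 5
Step 3: z = 6 / 5 = 1.2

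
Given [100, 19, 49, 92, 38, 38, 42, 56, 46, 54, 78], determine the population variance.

552.7769

Step 1: Compute the mean: (100 + 19 + 49 + 92 + 38 + 38 + 42 + 56 + 46 + 54 + 78) / 11 = 55.6364
Step 2: Compute squared deviations from the mean:
  (100 - 55.6364)^2 = 1968.1322
  (19 - 55.6364)^2 = 1342.2231
  (49 - 55.6364)^2 = 44.0413
  (92 - 55.6364)^2 = 1322.314
  (38 - 55.6364)^2 = 311.0413
  (38 - 55.6364)^2 = 311.0413
  (42 - 55.6364)^2 = 185.9504
  (56 - 55.6364)^2 = 0.1322
  (46 - 55.6364)^2 = 92.8595
  (54 - 55.6364)^2 = 2.6777
  (78 - 55.6364)^2 = 500.1322
Step 3: Sum of squared deviations = 6080.5455
Step 4: Population variance = 6080.5455 / 11 = 552.7769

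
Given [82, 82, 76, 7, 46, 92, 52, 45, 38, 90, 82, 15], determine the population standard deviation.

28.0192

Step 1: Compute the mean: 58.9167
Step 2: Sum of squared deviations from the mean: 9420.9167
Step 3: Population variance = 9420.9167 / 12 = 785.0764
Step 4: Standard deviation = sqrt(785.0764) = 28.0192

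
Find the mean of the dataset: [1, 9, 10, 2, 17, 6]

7.5

Step 1: Sum all values: 1 + 9 + 10 + 2 + 17 + 6 = 45
Step 2: Count the number of values: n = 6
Step 3: Mean = sum / n = 45 / 6 = 7.5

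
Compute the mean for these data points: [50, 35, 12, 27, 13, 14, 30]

25.8571

Step 1: Sum all values: 50 + 35 + 12 + 27 + 13 + 14 + 30 = 181
Step 2: Count the number of values: n = 7
Step 3: Mean = sum / n = 181 / 7 = 25.8571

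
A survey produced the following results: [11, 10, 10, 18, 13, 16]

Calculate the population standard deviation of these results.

3.0551

Step 1: Compute the mean: 13
Step 2: Sum of squared deviations from the mean: 56
Step 3: Population variance = 56 / 6 = 9.3333
Step 4: Standard deviation = sqrt(9.3333) = 3.0551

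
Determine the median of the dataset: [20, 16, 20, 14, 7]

16

Step 1: Sort the data in ascending order: [7, 14, 16, 20, 20]
Step 2: The number of values is n = 5.
Step 3: Since n is odd, the median is the middle value at position 3: 16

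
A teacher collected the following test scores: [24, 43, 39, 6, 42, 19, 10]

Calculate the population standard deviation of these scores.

14.2571

Step 1: Compute the mean: 26.1429
Step 2: Sum of squared deviations from the mean: 1422.8571
Step 3: Population variance = 1422.8571 / 7 = 203.2653
Step 4: Standard deviation = sqrt(203.2653) = 14.2571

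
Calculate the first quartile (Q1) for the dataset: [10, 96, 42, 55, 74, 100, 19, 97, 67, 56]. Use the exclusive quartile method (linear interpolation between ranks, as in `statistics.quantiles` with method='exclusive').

36.25

Step 1: Sort the data: [10, 19, 42, 55, 56, 67, 74, 96, 97, 100]
Step 2: n = 10
Step 3: Using the exclusive quartile method:
  Q1 = 36.25
  Q2 (median) = 61.5
  Q3 = 96.25
  IQR = Q3 - Q1 = 96.25 - 36.25 = 60
Step 4: Q1 = 36.25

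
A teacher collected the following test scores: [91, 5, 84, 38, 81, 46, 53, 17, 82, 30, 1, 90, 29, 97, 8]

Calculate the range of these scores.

96

Step 1: Identify the maximum value: max = 97
Step 2: Identify the minimum value: min = 1
Step 3: Range = max - min = 97 - 1 = 96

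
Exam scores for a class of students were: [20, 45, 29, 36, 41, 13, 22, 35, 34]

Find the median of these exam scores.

34

Step 1: Sort the data in ascending order: [13, 20, 22, 29, 34, 35, 36, 41, 45]
Step 2: The number of values is n = 9.
Step 3: Since n is odd, the median is the middle value at position 5: 34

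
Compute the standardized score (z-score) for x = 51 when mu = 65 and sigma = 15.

-0.9333

Step 1: Recall the z-score formula: z = (x - mu) / sigma
Step 2: Substitute values: z = (51 - 65) / 15
Step 3: z = -14 / 15 = -0.9333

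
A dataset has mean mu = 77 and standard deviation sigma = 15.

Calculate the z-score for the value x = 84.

0.4667

Step 1: Recall the z-score formula: z = (x - mu) / sigma
Step 2: Substitute values: z = (84 - 77) / 15
Step 3: z = 7 / 15 = 0.4667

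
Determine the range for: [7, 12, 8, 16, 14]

9

Step 1: Identify the maximum value: max = 16
Step 2: Identify the minimum value: min = 7
Step 3: Range = max - min = 16 - 7 = 9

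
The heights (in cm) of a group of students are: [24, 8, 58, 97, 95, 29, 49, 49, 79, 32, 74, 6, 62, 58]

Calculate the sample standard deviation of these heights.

29.1382

Step 1: Compute the mean: 51.4286
Step 2: Sum of squared deviations from the mean: 11037.4286
Step 3: Sample variance = 11037.4286 / 13 = 849.033
Step 4: Standard deviation = sqrt(849.033) = 29.1382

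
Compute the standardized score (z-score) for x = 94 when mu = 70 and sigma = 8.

3

Step 1: Recall the z-score formula: z = (x - mu) / sigma
Step 2: Substitute values: z = (94 - 70) / 8
Step 3: z = 24 / 8 = 3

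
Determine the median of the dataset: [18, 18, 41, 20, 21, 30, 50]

21

Step 1: Sort the data in ascending order: [18, 18, 20, 21, 30, 41, 50]
Step 2: The number of values is n = 7.
Step 3: Since n is odd, the median is the middle value at position 4: 21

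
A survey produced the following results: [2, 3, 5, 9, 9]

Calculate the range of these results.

7

Step 1: Identify the maximum value: max = 9
Step 2: Identify the minimum value: min = 2
Step 3: Range = max - min = 9 - 2 = 7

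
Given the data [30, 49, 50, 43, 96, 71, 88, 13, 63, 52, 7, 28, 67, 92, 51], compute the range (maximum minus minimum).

89

Step 1: Identify the maximum value: max = 96
Step 2: Identify the minimum value: min = 7
Step 3: Range = max - min = 96 - 7 = 89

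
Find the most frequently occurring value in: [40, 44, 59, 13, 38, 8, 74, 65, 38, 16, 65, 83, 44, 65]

65

Step 1: Count the frequency of each value:
  8: appears 1 time(s)
  13: appears 1 time(s)
  16: appears 1 time(s)
  38: appears 2 time(s)
  40: appears 1 time(s)
  44: appears 2 time(s)
  59: appears 1 time(s)
  65: appears 3 time(s)
  74: appears 1 time(s)
  83: appears 1 time(s)
Step 2: The value 65 appears most frequently (3 times).
Step 3: Mode = 65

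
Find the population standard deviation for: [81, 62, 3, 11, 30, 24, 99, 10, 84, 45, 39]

31.4275

Step 1: Compute the mean: 44.3636
Step 2: Sum of squared deviations from the mean: 10864.5455
Step 3: Population variance = 10864.5455 / 11 = 987.686
Step 4: Standard deviation = sqrt(987.686) = 31.4275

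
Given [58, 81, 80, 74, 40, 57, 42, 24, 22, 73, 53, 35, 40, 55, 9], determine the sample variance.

481.4095

Step 1: Compute the mean: (58 + 81 + 80 + 74 + 40 + 57 + 42 + 24 + 22 + 73 + 53 + 35 + 40 + 55 + 9) / 15 = 49.5333
Step 2: Compute squared deviations from the mean:
  (58 - 49.5333)^2 = 71.6844
  (81 - 49.5333)^2 = 990.1511
  (80 - 49.5333)^2 = 928.2178
  (74 - 49.5333)^2 = 598.6178
  (40 - 49.5333)^2 = 90.8844
  (57 - 49.5333)^2 = 55.7511
  (42 - 49.5333)^2 = 56.7511
  (24 - 49.5333)^2 = 651.9511
  (22 - 49.5333)^2 = 758.0844
  (73 - 49.5333)^2 = 550.6844
  (53 - 49.5333)^2 = 12.0178
  (35 - 49.5333)^2 = 211.2178
  (40 - 49.5333)^2 = 90.8844
  (55 - 49.5333)^2 = 29.8844
  (9 - 49.5333)^2 = 1642.9511
Step 3: Sum of squared deviations = 6739.7333
Step 4: Sample variance = 6739.7333 / 14 = 481.4095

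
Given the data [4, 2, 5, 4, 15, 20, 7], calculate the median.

5

Step 1: Sort the data in ascending order: [2, 4, 4, 5, 7, 15, 20]
Step 2: The number of values is n = 7.
Step 3: Since n is odd, the median is the middle value at position 4: 5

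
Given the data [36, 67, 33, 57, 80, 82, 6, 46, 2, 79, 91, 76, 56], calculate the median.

57

Step 1: Sort the data in ascending order: [2, 6, 33, 36, 46, 56, 57, 67, 76, 79, 80, 82, 91]
Step 2: The number of values is n = 13.
Step 3: Since n is odd, the median is the middle value at position 7: 57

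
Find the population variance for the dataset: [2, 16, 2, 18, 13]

47.36

Step 1: Compute the mean: (2 + 16 + 2 + 18 + 13) / 5 = 10.2
Step 2: Compute squared deviations from the mean:
  (2 - 10.2)^2 = 67.24
  (16 - 10.2)^2 = 33.64
  (2 - 10.2)^2 = 67.24
  (18 - 10.2)^2 = 60.84
  (13 - 10.2)^2 = 7.84
Step 3: Sum of squared deviations = 236.8
Step 4: Population variance = 236.8 / 5 = 47.36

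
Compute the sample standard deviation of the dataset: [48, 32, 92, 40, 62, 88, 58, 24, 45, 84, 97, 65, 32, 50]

23.9891

Step 1: Compute the mean: 58.3571
Step 2: Sum of squared deviations from the mean: 7481.2143
Step 3: Sample variance = 7481.2143 / 13 = 575.478
Step 4: Standard deviation = sqrt(575.478) = 23.9891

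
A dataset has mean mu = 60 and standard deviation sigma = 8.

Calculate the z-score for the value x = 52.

-1

Step 1: Recall the z-score formula: z = (x - mu) / sigma
Step 2: Substitute values: z = (52 - 60) / 8
Step 3: z = -8 / 8 = -1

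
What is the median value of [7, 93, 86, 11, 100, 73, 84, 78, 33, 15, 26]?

73

Step 1: Sort the data in ascending order: [7, 11, 15, 26, 33, 73, 78, 84, 86, 93, 100]
Step 2: The number of values is n = 11.
Step 3: Since n is odd, the median is the middle value at position 6: 73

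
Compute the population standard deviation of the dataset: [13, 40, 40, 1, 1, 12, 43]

17.5243

Step 1: Compute the mean: 21.4286
Step 2: Sum of squared deviations from the mean: 2149.7143
Step 3: Population variance = 2149.7143 / 7 = 307.102
Step 4: Standard deviation = sqrt(307.102) = 17.5243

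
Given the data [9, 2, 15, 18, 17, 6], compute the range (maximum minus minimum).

16

Step 1: Identify the maximum value: max = 18
Step 2: Identify the minimum value: min = 2
Step 3: Range = max - min = 18 - 2 = 16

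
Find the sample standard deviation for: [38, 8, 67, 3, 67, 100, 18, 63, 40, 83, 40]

31.0305

Step 1: Compute the mean: 47.9091
Step 2: Sum of squared deviations from the mean: 9628.9091
Step 3: Sample variance = 9628.9091 / 10 = 962.8909
Step 4: Standard deviation = sqrt(962.8909) = 31.0305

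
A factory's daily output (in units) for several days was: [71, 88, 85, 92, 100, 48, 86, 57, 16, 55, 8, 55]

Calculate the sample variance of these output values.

866.6288

Step 1: Compute the mean: (71 + 88 + 85 + 92 + 100 + 48 + 86 + 57 + 16 + 55 + 8 + 55) / 12 = 63.4167
Step 2: Compute squared deviations from the mean:
  (71 - 63.4167)^2 = 57.5069
  (88 - 63.4167)^2 = 604.3403
  (85 - 63.4167)^2 = 465.8403
  (92 - 63.4167)^2 = 817.0069
  (100 - 63.4167)^2 = 1338.3403
  (48 - 63.4167)^2 = 237.6736
  (86 - 63.4167)^2 = 510.0069
  (57 - 63.4167)^2 = 41.1736
  (16 - 63.4167)^2 = 2248.3403
  (55 - 63.4167)^2 = 70.8403
  (8 - 63.4167)^2 = 3071.0069
  (55 - 63.4167)^2 = 70.8403
Step 3: Sum of squared deviations = 9532.9167
Step 4: Sample variance = 9532.9167 / 11 = 866.6288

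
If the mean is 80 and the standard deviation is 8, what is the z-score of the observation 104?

3

Step 1: Recall the z-score formula: z = (x - mu) / sigma
Step 2: Substitute values: z = (104 - 80) / 8
Step 3: z = 24 / 8 = 3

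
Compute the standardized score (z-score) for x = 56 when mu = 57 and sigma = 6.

-0.1667

Step 1: Recall the z-score formula: z = (x - mu) / sigma
Step 2: Substitute values: z = (56 - 57) / 6
Step 3: z = -1 / 6 = -0.1667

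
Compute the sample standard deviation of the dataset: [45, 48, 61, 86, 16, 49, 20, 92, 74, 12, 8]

29.8542

Step 1: Compute the mean: 46.4545
Step 2: Sum of squared deviations from the mean: 8912.7273
Step 3: Sample variance = 8912.7273 / 10 = 891.2727
Step 4: Standard deviation = sqrt(891.2727) = 29.8542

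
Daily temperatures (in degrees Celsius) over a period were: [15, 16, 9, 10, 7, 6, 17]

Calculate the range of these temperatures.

11

Step 1: Identify the maximum value: max = 17
Step 2: Identify the minimum value: min = 6
Step 3: Range = max - min = 17 - 6 = 11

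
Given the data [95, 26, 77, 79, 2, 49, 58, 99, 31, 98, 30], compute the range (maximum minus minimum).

97

Step 1: Identify the maximum value: max = 99
Step 2: Identify the minimum value: min = 2
Step 3: Range = max - min = 99 - 2 = 97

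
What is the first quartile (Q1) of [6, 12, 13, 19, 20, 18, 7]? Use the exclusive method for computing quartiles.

7

Step 1: Sort the data: [6, 7, 12, 13, 18, 19, 20]
Step 2: n = 7
Step 3: Using the exclusive quartile method:
  Q1 = 7
  Q2 (median) = 13
  Q3 = 19
  IQR = Q3 - Q1 = 19 - 7 = 12
Step 4: Q1 = 7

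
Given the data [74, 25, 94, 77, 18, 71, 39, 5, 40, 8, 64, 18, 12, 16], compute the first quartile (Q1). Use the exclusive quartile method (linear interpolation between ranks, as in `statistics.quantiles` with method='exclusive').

15

Step 1: Sort the data: [5, 8, 12, 16, 18, 18, 25, 39, 40, 64, 71, 74, 77, 94]
Step 2: n = 14
Step 3: Using the exclusive quartile method:
  Q1 = 15
  Q2 (median) = 32
  Q3 = 71.75
  IQR = Q3 - Q1 = 71.75 - 15 = 56.75
Step 4: Q1 = 15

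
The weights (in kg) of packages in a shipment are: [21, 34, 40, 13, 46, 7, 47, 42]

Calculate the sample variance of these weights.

241.6429

Step 1: Compute the mean: (21 + 34 + 40 + 13 + 46 + 7 + 47 + 42) / 8 = 31.25
Step 2: Compute squared deviations from the mean:
  (21 - 31.25)^2 = 105.0625
  (34 - 31.25)^2 = 7.5625
  (40 - 31.25)^2 = 76.5625
  (13 - 31.25)^2 = 333.0625
  (46 - 31.25)^2 = 217.5625
  (7 - 31.25)^2 = 588.0625
  (47 - 31.25)^2 = 248.0625
  (42 - 31.25)^2 = 115.5625
Step 3: Sum of squared deviations = 1691.5
Step 4: Sample variance = 1691.5 / 7 = 241.6429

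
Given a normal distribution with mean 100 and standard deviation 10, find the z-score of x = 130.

3

Step 1: Recall the z-score formula: z = (x - mu) / sigma
Step 2: Substitute values: z = (130 - 100) / 10
Step 3: z = 30 / 10 = 3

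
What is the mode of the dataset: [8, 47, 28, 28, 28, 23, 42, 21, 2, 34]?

28

Step 1: Count the frequency of each value:
  2: appears 1 time(s)
  8: appears 1 time(s)
  21: appears 1 time(s)
  23: appears 1 time(s)
  28: appears 3 time(s)
  34: appears 1 time(s)
  42: appears 1 time(s)
  47: appears 1 time(s)
Step 2: The value 28 appears most frequently (3 times).
Step 3: Mode = 28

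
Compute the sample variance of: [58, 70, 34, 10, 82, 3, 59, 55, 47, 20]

687.0667

Step 1: Compute the mean: (58 + 70 + 34 + 10 + 82 + 3 + 59 + 55 + 47 + 20) / 10 = 43.8
Step 2: Compute squared deviations from the mean:
  (58 - 43.8)^2 = 201.64
  (70 - 43.8)^2 = 686.44
  (34 - 43.8)^2 = 96.04
  (10 - 43.8)^2 = 1142.44
  (82 - 43.8)^2 = 1459.24
  (3 - 43.8)^2 = 1664.64
  (59 - 43.8)^2 = 231.04
  (55 - 43.8)^2 = 125.44
  (47 - 43.8)^2 = 10.24
  (20 - 43.8)^2 = 566.44
Step 3: Sum of squared deviations = 6183.6
Step 4: Sample variance = 6183.6 / 9 = 687.0667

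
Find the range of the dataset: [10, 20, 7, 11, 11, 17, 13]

13

Step 1: Identify the maximum value: max = 20
Step 2: Identify the minimum value: min = 7
Step 3: Range = max - min = 20 - 7 = 13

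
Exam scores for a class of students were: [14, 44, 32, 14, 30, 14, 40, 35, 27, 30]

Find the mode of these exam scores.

14

Step 1: Count the frequency of each value:
  14: appears 3 time(s)
  27: appears 1 time(s)
  30: appears 2 time(s)
  32: appears 1 time(s)
  35: appears 1 time(s)
  40: appears 1 time(s)
  44: appears 1 time(s)
Step 2: The value 14 appears most frequently (3 times).
Step 3: Mode = 14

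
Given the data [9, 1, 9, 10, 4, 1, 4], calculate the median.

4

Step 1: Sort the data in ascending order: [1, 1, 4, 4, 9, 9, 10]
Step 2: The number of values is n = 7.
Step 3: Since n is odd, the median is the middle value at position 4: 4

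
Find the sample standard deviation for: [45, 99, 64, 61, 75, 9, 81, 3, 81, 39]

31.5808

Step 1: Compute the mean: 55.7
Step 2: Sum of squared deviations from the mean: 8976.1
Step 3: Sample variance = 8976.1 / 9 = 997.3444
Step 4: Standard deviation = sqrt(997.3444) = 31.5808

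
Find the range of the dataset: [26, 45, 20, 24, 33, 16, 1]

44

Step 1: Identify the maximum value: max = 45
Step 2: Identify the minimum value: min = 1
Step 3: Range = max - min = 45 - 1 = 44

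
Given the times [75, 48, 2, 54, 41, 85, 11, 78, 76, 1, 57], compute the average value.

48

Step 1: Sum all values: 75 + 48 + 2 + 54 + 41 + 85 + 11 + 78 + 76 + 1 + 57 = 528
Step 2: Count the number of values: n = 11
Step 3: Mean = sum / n = 528 / 11 = 48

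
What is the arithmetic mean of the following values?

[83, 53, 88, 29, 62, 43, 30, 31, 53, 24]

49.6

Step 1: Sum all values: 83 + 53 + 88 + 29 + 62 + 43 + 30 + 31 + 53 + 24 = 496
Step 2: Count the number of values: n = 10
Step 3: Mean = sum / n = 496 / 10 = 49.6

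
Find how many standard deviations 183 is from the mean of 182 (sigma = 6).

0.1667

Step 1: Recall the z-score formula: z = (x - mu) / sigma
Step 2: Substitute values: z = (183 - 182) / 6
Step 3: z = 1 / 6 = 0.1667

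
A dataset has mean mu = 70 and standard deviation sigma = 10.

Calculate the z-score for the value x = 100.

3

Step 1: Recall the z-score formula: z = (x - mu) / sigma
Step 2: Substitute values: z = (100 - 70) / 10
Step 3: z = 30 / 10 = 3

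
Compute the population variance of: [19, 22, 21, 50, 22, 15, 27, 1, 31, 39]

160.61

Step 1: Compute the mean: (19 + 22 + 21 + 50 + 22 + 15 + 27 + 1 + 31 + 39) / 10 = 24.7
Step 2: Compute squared deviations from the mean:
  (19 - 24.7)^2 = 32.49
  (22 - 24.7)^2 = 7.29
  (21 - 24.7)^2 = 13.69
  (50 - 24.7)^2 = 640.09
  (22 - 24.7)^2 = 7.29
  (15 - 24.7)^2 = 94.09
  (27 - 24.7)^2 = 5.29
  (1 - 24.7)^2 = 561.69
  (31 - 24.7)^2 = 39.69
  (39 - 24.7)^2 = 204.49
Step 3: Sum of squared deviations = 1606.1
Step 4: Population variance = 1606.1 / 10 = 160.61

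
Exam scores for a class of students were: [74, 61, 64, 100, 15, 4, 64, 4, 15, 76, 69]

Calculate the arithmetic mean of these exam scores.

49.6364

Step 1: Sum all values: 74 + 61 + 64 + 100 + 15 + 4 + 64 + 4 + 15 + 76 + 69 = 546
Step 2: Count the number of values: n = 11
Step 3: Mean = sum / n = 546 / 11 = 49.6364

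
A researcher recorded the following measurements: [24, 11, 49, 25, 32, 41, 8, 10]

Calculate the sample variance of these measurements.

227.4286

Step 1: Compute the mean: (24 + 11 + 49 + 25 + 32 + 41 + 8 + 10) / 8 = 25
Step 2: Compute squared deviations from the mean:
  (24 - 25)^2 = 1
  (11 - 25)^2 = 196
  (49 - 25)^2 = 576
  (25 - 25)^2 = 0
  (32 - 25)^2 = 49
  (41 - 25)^2 = 256
  (8 - 25)^2 = 289
  (10 - 25)^2 = 225
Step 3: Sum of squared deviations = 1592
Step 4: Sample variance = 1592 / 7 = 227.4286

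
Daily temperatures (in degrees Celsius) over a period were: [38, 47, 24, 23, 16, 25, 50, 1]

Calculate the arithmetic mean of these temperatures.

28

Step 1: Sum all values: 38 + 47 + 24 + 23 + 16 + 25 + 50 + 1 = 224
Step 2: Count the number of values: n = 8
Step 3: Mean = sum / n = 224 / 8 = 28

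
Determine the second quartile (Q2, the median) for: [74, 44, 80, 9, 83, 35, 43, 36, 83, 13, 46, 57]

45

Step 1: Sort the data: [9, 13, 35, 36, 43, 44, 46, 57, 74, 80, 83, 83]
Step 2: n = 12
Step 3: Q2 is the median. Since n is even, it is the average of the values at positions 6 and 7:
  Q2 = (44 + 46) / 2 = 45
Step 4: Q2 = 45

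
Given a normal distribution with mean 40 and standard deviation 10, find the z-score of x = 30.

-1

Step 1: Recall the z-score formula: z = (x - mu) / sigma
Step 2: Substitute values: z = (30 - 40) / 10
Step 3: z = -10 / 10 = -1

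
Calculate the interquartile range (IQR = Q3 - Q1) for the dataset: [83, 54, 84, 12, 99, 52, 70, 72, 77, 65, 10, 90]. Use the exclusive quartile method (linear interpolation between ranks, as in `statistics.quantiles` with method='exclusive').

31.25

Step 1: Sort the data: [10, 12, 52, 54, 65, 70, 72, 77, 83, 84, 90, 99]
Step 2: n = 12
Step 3: Using the exclusive quartile method:
  Q1 = 52.5
  Q2 (median) = 71
  Q3 = 83.75
  IQR = Q3 - Q1 = 83.75 - 52.5 = 31.25
Step 4: IQR = 31.25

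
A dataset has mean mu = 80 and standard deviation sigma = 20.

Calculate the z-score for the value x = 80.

0

Step 1: Recall the z-score formula: z = (x - mu) / sigma
Step 2: Substitute values: z = (80 - 80) / 20
Step 3: z = 0 / 20 = 0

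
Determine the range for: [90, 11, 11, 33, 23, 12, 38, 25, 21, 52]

79

Step 1: Identify the maximum value: max = 90
Step 2: Identify the minimum value: min = 11
Step 3: Range = max - min = 90 - 11 = 79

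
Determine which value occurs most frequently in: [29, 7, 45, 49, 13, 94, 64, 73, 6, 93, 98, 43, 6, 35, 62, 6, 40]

6

Step 1: Count the frequency of each value:
  6: appears 3 time(s)
  7: appears 1 time(s)
  13: appears 1 time(s)
  29: appears 1 time(s)
  35: appears 1 time(s)
  40: appears 1 time(s)
  43: appears 1 time(s)
  45: appears 1 time(s)
  49: appears 1 time(s)
  62: appears 1 time(s)
  64: appears 1 time(s)
  73: appears 1 time(s)
  93: appears 1 time(s)
  94: appears 1 time(s)
  98: appears 1 time(s)
Step 2: The value 6 appears most frequently (3 times).
Step 3: Mode = 6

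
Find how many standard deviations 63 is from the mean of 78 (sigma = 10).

-1.5

Step 1: Recall the z-score formula: z = (x - mu) / sigma
Step 2: Substitute values: z = (63 - 78) / 10
Step 3: z = -15 / 10 = -1.5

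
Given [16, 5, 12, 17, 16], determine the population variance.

19.76

Step 1: Compute the mean: (16 + 5 + 12 + 17 + 16) / 5 = 13.2
Step 2: Compute squared deviations from the mean:
  (16 - 13.2)^2 = 7.84
  (5 - 13.2)^2 = 67.24
  (12 - 13.2)^2 = 1.44
  (17 - 13.2)^2 = 14.44
  (16 - 13.2)^2 = 7.84
Step 3: Sum of squared deviations = 98.8
Step 4: Population variance = 98.8 / 5 = 19.76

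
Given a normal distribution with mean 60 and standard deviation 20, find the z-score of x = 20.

-2

Step 1: Recall the z-score formula: z = (x - mu) / sigma
Step 2: Substitute values: z = (20 - 60) / 20
Step 3: z = -40 / 20 = -2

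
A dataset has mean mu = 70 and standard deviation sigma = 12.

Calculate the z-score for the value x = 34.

-3

Step 1: Recall the z-score formula: z = (x - mu) / sigma
Step 2: Substitute values: z = (34 - 70) / 12
Step 3: z = -36 / 12 = -3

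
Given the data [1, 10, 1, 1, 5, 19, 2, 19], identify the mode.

1

Step 1: Count the frequency of each value:
  1: appears 3 time(s)
  2: appears 1 time(s)
  5: appears 1 time(s)
  10: appears 1 time(s)
  19: appears 2 time(s)
Step 2: The value 1 appears most frequently (3 times).
Step 3: Mode = 1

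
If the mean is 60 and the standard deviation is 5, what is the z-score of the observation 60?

0

Step 1: Recall the z-score formula: z = (x - mu) / sigma
Step 2: Substitute values: z = (60 - 60) / 5
Step 3: z = 0 / 5 = 0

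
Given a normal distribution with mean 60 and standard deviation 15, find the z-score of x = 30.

-2

Step 1: Recall the z-score formula: z = (x - mu) / sigma
Step 2: Substitute values: z = (30 - 60) / 15
Step 3: z = -30 / 15 = -2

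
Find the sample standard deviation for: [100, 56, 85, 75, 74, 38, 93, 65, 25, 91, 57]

23.5881

Step 1: Compute the mean: 69
Step 2: Sum of squared deviations from the mean: 5564
Step 3: Sample variance = 5564 / 10 = 556.4
Step 4: Standard deviation = sqrt(556.4) = 23.5881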